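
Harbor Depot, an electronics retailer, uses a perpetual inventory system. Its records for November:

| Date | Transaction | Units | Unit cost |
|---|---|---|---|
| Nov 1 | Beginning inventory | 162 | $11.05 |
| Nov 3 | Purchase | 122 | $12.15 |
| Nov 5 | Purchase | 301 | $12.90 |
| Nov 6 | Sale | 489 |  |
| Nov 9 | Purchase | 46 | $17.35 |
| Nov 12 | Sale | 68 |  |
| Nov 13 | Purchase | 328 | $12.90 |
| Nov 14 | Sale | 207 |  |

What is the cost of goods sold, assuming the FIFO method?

Nov 6, 489 sold [FIFO — oldest first]: 162 @ $11.05 + 122 @ $12.15 + 205 @ $12.90 = $5,916.90
Nov 12, 68 sold [FIFO — oldest first]: 68 @ $12.90 = $877.20
Nov 14, 207 sold [FIFO — oldest first]: 28 @ $12.90 + 46 @ $17.35 + 133 @ $12.90 = $2,875.00
Total COGS = $5,916.90 + $877.20 + $2,875.00 = $9,669.10
Ending inventory: 195 @ $12.90 = $2,515.50

COGS = $9,669.10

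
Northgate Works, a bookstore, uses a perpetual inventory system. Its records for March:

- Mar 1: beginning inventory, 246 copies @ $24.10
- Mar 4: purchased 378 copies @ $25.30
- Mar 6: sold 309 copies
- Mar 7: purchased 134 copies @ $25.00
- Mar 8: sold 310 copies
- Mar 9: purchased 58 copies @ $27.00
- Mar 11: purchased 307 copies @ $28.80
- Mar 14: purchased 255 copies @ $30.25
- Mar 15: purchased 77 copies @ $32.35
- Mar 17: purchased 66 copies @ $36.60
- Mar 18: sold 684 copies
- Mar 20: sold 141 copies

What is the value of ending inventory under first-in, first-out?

Ending inventory = $2,771.45

Mar 6, 309 sold [FIFO — oldest first]: 246 @ $24.10 + 63 @ $25.30 = $7,522.50
Mar 8, 310 sold [FIFO — oldest first]: 310 @ $25.30 = $7,843.00
Mar 18, 684 sold [FIFO — oldest first]: 5 @ $25.30 + 134 @ $25.00 + 58 @ $27.00 + 307 @ $28.80 + 180 @ $30.25 = $19,329.10
Mar 20, 141 sold [FIFO — oldest first]: 75 @ $30.25 + 66 @ $32.35 = $4,403.85
Total COGS = $7,522.50 + $7,843.00 + $19,329.10 + $4,403.85 = $39,098.45
Ending inventory: 11 @ $32.35 + 66 @ $36.60 = $2,771.45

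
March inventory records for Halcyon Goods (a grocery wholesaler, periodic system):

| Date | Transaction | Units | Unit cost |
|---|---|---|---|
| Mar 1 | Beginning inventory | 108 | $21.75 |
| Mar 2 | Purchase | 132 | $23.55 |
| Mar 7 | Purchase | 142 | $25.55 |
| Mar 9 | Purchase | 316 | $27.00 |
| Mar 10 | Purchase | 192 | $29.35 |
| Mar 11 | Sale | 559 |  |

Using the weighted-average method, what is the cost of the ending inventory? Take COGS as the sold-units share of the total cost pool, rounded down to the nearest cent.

Ending inventory = $8,647.99

Mar 11, sell 559: 559/890 × $23,252.90 → $14,604.91
Ending inventory (cost pool remaining) = $8,647.99
Check: goods available $23,252.90 = COGS $14,604.91 + ending $8,647.99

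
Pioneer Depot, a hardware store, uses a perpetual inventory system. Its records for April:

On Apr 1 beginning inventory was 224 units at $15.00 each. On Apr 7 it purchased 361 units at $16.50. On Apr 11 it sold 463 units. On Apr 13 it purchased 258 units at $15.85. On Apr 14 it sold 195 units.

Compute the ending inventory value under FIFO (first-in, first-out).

Ending inventory = $2,932.25

Apr 11, 463 sold [FIFO — oldest first]: 224 @ $15.00 + 239 @ $16.50 = $7,303.50
Apr 14, 195 sold [FIFO — oldest first]: 122 @ $16.50 + 73 @ $15.85 = $3,170.05
Total COGS = $7,303.50 + $3,170.05 = $10,473.55
Ending inventory: 185 @ $15.85 = $2,932.25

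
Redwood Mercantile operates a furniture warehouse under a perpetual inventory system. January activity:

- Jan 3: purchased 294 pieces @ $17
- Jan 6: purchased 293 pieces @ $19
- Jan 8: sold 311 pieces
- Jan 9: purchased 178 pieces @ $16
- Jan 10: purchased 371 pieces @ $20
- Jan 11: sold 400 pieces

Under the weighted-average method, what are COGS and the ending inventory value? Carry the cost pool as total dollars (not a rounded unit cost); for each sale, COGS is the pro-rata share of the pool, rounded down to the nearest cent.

After Jan 3: 294 on hand, pool $4,998.00 (≈ $17.0000 each)
After Jan 6: 587 on hand, pool $10,565.00 (≈ $17.9983 each)
Jan 8, sell 311: 311/587 × $10,565.00 → $5,597.47
After Jan 9: 454 on hand, pool $7,815.53 (≈ $17.2148 each)
After Jan 10: 825 on hand, pool $15,235.53 (≈ $18.4673 each)
Jan 11, sell 400: 400/825 × $15,235.53 → $7,386.92
Total COGS = $5,597.47 + $7,386.92 = $12,984.39
Ending inventory (cost pool remaining) = $7,848.61

COGS = $12,984.39; ending inventory = $7,848.61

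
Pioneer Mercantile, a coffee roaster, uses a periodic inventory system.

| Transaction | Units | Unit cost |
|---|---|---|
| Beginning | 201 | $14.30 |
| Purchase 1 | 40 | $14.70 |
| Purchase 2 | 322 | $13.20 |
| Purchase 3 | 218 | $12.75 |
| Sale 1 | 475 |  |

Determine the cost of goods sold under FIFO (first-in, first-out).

Sale 1 (475) [FIFO — oldest first]: 201 @ $14.30 + 40 @ $14.70 + 234 @ $13.20 = $6,551.10
Ending inventory: 88 @ $13.20 + 218 @ $12.75 = $3,941.10

COGS = $6,551.10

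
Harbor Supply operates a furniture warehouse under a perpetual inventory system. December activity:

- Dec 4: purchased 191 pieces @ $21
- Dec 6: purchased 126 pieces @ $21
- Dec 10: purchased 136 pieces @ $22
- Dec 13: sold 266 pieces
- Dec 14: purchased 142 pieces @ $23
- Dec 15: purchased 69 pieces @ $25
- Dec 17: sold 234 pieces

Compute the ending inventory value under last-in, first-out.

Ending inventory = $3,444

Dec 13, 266 sold [LIFO — newest first]: 136 @ $22 + 126 @ $21 + 4 @ $21 = $5,722
Dec 17, 234 sold [LIFO — newest first]: 69 @ $25 + 142 @ $23 + 23 @ $21 = $5,474
Total COGS = $5,722 + $5,474 = $11,196
Ending inventory: 164 @ $21 = $3,444
Check: goods available $14,640 = COGS $11,196 + ending $3,444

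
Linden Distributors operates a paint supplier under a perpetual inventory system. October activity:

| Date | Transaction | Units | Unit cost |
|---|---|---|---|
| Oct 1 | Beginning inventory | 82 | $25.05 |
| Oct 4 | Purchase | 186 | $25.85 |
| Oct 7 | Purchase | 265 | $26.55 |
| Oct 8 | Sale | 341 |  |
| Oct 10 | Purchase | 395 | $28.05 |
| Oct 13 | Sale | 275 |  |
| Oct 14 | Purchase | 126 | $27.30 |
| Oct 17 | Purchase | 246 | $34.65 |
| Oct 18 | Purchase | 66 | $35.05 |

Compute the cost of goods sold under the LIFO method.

COGS = $16,714.10

Oct 8, 341 sold [LIFO — newest first]: 265 @ $26.55 + 76 @ $25.85 = $9,000.35
Oct 13, 275 sold [LIFO — newest first]: 275 @ $28.05 = $7,713.75
Total COGS = $9,000.35 + $7,713.75 = $16,714.10
Ending inventory: 82 @ $25.05 + 110 @ $25.85 + 120 @ $28.05 + 126 @ $27.30 + 246 @ $34.65 + 66 @ $35.05 = $22,540.60
Check: goods available $39,254.70 = COGS $16,714.10 + ending $22,540.60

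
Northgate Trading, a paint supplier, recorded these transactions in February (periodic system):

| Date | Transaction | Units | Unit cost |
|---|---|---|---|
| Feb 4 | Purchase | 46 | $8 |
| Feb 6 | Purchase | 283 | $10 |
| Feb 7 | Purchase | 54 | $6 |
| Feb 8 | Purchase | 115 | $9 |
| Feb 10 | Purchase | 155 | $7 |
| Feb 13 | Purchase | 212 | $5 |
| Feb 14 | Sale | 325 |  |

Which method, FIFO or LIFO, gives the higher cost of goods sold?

FIFO COGS: 46 @ $8 + 279 @ $10 = $3,158
LIFO COGS: 212 @ $5 + 113 @ $7 = $1,851

FIFO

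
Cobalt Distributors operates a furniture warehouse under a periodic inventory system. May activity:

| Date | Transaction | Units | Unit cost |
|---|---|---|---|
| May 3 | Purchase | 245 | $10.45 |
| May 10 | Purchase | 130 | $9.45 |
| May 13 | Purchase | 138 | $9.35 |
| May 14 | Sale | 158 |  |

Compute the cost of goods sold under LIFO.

May 14, 158 sold [LIFO — newest first]: 138 @ $9.35 + 20 @ $9.45 = $1,479.30
Ending inventory: 245 @ $10.45 + 110 @ $9.45 = $3,599.75
Check: goods available $5,079.05 = COGS $1,479.30 + ending $3,599.75

COGS = $1,479.30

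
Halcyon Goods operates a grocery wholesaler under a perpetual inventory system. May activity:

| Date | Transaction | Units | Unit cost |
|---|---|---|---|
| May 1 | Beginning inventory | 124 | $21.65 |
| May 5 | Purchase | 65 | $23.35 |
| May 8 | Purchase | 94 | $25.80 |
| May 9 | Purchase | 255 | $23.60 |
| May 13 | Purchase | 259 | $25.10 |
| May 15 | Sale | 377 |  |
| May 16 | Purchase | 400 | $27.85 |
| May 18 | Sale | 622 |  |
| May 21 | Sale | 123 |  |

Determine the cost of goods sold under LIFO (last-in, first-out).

COGS = $28,662.70

May 15, 377 sold [LIFO — newest first]: 259 @ $25.10 + 118 @ $23.60 = $9,285.70
May 18, 622 sold [LIFO — newest first]: 400 @ $27.85 + 137 @ $23.60 + 85 @ $25.80 = $16,566.20
May 21, 123 sold [LIFO — newest first]: 9 @ $25.80 + 65 @ $23.35 + 49 @ $21.65 = $2,810.80
Total COGS = $9,285.70 + $16,566.20 + $2,810.80 = $28,662.70
Ending inventory: 75 @ $21.65 = $1,623.75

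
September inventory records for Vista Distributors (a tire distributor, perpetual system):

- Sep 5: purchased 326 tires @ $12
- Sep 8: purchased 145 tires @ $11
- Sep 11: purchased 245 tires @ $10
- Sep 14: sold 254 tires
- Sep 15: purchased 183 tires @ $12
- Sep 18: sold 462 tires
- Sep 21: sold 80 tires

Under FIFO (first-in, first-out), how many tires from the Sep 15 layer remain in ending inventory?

Sep 14, 254 sold [FIFO — oldest first]: 254 @ $12 = $3,048
Sep 18, 462 sold [FIFO — oldest first]: 72 @ $12 + 145 @ $11 + 245 @ $10 = $4,909
Sep 21, 80 sold [FIFO — oldest first]: 80 @ $12 = $960
Total COGS = $3,048 + $4,909 + $960 = $8,917
Ending inventory: 103 @ $12 = $1,236
Check: goods available $10,153 = COGS $8,917 + ending $1,236

103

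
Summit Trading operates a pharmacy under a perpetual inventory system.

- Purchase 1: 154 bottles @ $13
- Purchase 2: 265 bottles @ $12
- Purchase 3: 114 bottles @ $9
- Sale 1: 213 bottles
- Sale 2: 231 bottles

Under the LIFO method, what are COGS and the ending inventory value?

COGS = $5,051; ending inventory = $1,157

Sale 1 (213) [LIFO — newest first]: 114 @ $9 + 99 @ $12 = $2,214
Sale 2 (231) [LIFO — newest first]: 166 @ $12 + 65 @ $13 = $2,837
Total COGS = $2,214 + $2,837 = $5,051
Ending inventory: 89 @ $13 = $1,157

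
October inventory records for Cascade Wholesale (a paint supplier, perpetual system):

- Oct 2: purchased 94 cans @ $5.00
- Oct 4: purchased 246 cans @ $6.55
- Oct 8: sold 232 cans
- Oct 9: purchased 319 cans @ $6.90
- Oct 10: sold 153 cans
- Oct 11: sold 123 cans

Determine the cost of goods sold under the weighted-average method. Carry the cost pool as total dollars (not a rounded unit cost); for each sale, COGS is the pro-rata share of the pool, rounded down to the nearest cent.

COGS = $3,270.23

After Oct 2: 94 on hand, pool $470.00 (≈ $5.0000 each)
After Oct 4: 340 on hand, pool $2,081.30 (≈ $6.1215 each)
Oct 8, sell 232: 232/340 × $2,081.30 → $1,420.18
After Oct 9: 427 on hand, pool $2,862.22 (≈ $6.7031 each)
Oct 10, sell 153: 153/427 × $2,862.22 → $1,025.57
Oct 11, sell 123: 123/274 × $1,836.65 → $824.48
Total COGS = $1,420.18 + $1,025.57 + $824.48 = $3,270.23
Ending inventory (cost pool remaining) = $1,012.17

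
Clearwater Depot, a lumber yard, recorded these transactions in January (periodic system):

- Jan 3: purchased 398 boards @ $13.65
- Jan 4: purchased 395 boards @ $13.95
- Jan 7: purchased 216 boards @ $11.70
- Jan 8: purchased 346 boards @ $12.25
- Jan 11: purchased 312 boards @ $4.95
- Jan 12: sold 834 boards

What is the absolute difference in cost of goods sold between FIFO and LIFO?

FIFO COGS: 398 @ $13.65 + 395 @ $13.95 + 41 @ $11.70 = $11,422.65
LIFO COGS: 312 @ $4.95 + 346 @ $12.25 + 176 @ $11.70 = $7,842.10
Difference = |$11,422.65 − $7,842.10| = $3,580.55

$3,580.55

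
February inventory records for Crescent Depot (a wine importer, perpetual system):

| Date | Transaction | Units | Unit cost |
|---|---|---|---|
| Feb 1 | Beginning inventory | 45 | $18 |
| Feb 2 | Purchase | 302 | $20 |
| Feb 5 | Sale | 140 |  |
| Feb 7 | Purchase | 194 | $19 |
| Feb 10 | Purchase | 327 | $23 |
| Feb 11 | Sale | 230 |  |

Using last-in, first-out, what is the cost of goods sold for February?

Feb 5, 140 sold [LIFO — newest first]: 140 @ $20 = $2,800
Feb 11, 230 sold [LIFO — newest first]: 230 @ $23 = $5,290
Total COGS = $2,800 + $5,290 = $8,090
Ending inventory: 45 @ $18 + 162 @ $20 + 194 @ $19 + 97 @ $23 = $9,967

COGS = $8,090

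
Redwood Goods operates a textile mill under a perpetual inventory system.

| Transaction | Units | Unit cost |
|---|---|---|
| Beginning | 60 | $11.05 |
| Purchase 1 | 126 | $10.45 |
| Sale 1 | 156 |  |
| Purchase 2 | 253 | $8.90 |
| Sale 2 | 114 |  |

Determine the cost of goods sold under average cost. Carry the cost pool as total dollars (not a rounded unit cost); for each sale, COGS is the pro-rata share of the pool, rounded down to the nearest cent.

After Beginning: 60 on hand, pool $663.00 (≈ $11.0500 each)
After Purchase 1: 186 on hand, pool $1,979.70 (≈ $10.6435 each)
Sale 1, sell 156: 156/186 × $1,979.70 → $1,660.39
After Purchase 2: 283 on hand, pool $2,571.01 (≈ $9.0848 each)
Sale 2, sell 114: 114/283 × $2,571.01 → $1,035.67
Total COGS = $1,660.39 + $1,035.67 = $2,696.06
Ending inventory (cost pool remaining) = $1,535.34
Check: goods available $4,231.40 = COGS $2,696.06 + ending $1,535.34

COGS = $2,696.06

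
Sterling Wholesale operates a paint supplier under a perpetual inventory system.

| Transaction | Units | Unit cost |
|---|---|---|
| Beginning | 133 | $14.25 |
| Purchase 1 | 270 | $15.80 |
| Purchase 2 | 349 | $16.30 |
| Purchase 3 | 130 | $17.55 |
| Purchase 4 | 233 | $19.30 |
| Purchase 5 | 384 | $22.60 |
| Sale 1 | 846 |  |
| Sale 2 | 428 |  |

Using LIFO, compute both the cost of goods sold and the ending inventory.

COGS = $23,957.90; ending inventory = $3,348.85

Sale 1 (846) [LIFO — newest first]: 384 @ $22.60 + 233 @ $19.30 + 130 @ $17.55 + 99 @ $16.30 = $17,070.50
Sale 2 (428) [LIFO — newest first]: 250 @ $16.30 + 178 @ $15.80 = $6,887.40
Total COGS = $17,070.50 + $6,887.40 = $23,957.90
Ending inventory: 133 @ $14.25 + 92 @ $15.80 = $3,348.85
Check: goods available $27,306.75 = COGS $23,957.90 + ending $3,348.85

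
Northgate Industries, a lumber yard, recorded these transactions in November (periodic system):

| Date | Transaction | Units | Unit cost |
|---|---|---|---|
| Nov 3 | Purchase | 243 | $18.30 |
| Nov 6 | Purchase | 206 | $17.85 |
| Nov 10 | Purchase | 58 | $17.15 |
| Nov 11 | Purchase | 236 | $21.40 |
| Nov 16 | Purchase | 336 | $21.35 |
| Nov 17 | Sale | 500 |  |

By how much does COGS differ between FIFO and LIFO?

FIFO COGS: 243 @ $18.30 + 206 @ $17.85 + 51 @ $17.15 = $8,998.65
LIFO COGS: 336 @ $21.35 + 164 @ $21.40 = $10,683.20
Difference = |$8,998.65 − $10,683.20| = $1,684.55

$1,684.55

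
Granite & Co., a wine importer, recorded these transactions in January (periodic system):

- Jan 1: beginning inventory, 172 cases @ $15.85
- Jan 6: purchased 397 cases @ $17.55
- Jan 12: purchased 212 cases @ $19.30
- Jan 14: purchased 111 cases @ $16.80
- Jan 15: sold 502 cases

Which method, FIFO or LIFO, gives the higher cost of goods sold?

LIFO

FIFO COGS: 172 @ $15.85 + 330 @ $17.55 = $8,517.70
LIFO COGS: 111 @ $16.80 + 212 @ $19.30 + 179 @ $17.55 = $9,097.85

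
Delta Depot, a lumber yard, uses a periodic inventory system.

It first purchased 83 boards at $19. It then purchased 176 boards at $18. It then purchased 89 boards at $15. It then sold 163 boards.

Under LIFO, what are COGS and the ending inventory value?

COGS = $2,667; ending inventory = $3,413

Sale 1 (163) [LIFO — newest first]: 89 @ $15 + 74 @ $18 = $2,667
Ending inventory: 83 @ $19 + 102 @ $18 = $3,413
Check: goods available $6,080 = COGS $2,667 + ending $3,413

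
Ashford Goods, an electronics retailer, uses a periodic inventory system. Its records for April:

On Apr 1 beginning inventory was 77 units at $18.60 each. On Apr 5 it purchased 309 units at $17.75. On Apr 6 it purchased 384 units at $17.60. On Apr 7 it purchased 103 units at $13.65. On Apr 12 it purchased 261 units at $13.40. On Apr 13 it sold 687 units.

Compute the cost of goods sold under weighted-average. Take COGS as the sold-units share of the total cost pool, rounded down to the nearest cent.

Apr 13, sell 687: 687/1134 × $18,578.70 → $11,255.35
Ending inventory (cost pool remaining) = $7,323.35

COGS = $11,255.35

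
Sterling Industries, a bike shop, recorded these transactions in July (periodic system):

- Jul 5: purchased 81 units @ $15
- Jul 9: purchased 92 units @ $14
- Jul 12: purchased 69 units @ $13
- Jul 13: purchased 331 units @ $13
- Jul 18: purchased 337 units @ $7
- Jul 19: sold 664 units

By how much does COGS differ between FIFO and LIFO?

$1,730

FIFO COGS: 81 @ $15 + 92 @ $14 + 69 @ $13 + 331 @ $13 + 91 @ $7 = $8,340
LIFO COGS: 337 @ $7 + 327 @ $13 = $6,610
Difference = |$8,340 − $6,610| = $1,730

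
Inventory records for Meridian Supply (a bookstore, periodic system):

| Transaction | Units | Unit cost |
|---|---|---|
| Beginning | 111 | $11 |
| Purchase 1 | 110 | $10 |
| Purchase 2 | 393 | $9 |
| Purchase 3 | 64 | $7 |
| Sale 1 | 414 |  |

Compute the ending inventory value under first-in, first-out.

Ending inventory = $2,248

Sale 1 (414) [FIFO — oldest first]: 111 @ $11 + 110 @ $10 + 193 @ $9 = $4,058
Ending inventory: 200 @ $9 + 64 @ $7 = $2,248
Check: goods available $6,306 = COGS $4,058 + ending $2,248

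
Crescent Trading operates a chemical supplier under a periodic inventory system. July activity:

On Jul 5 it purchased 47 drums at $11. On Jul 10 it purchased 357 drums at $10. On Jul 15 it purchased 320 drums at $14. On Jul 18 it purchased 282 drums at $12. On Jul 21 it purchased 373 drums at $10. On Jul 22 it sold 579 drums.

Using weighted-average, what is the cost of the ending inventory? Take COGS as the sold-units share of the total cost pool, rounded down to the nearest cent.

Ending inventory = $9,097.03

Jul 22, sell 579: 579/1379 × $15,681.00 → $6,583.97
Ending inventory (cost pool remaining) = $9,097.03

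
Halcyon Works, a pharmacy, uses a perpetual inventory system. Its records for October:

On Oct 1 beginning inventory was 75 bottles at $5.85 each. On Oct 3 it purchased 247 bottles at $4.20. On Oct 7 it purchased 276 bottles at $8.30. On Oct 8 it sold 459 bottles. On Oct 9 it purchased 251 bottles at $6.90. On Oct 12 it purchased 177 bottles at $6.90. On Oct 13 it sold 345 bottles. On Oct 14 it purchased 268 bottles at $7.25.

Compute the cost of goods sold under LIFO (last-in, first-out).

Oct 8, 459 sold [LIFO — newest first]: 276 @ $8.30 + 183 @ $4.20 = $3,059.40
Oct 13, 345 sold [LIFO — newest first]: 177 @ $6.90 + 168 @ $6.90 = $2,380.50
Total COGS = $3,059.40 + $2,380.50 = $5,439.90
Ending inventory: 75 @ $5.85 + 64 @ $4.20 + 83 @ $6.90 + 268 @ $7.25 = $3,223.25

COGS = $5,439.90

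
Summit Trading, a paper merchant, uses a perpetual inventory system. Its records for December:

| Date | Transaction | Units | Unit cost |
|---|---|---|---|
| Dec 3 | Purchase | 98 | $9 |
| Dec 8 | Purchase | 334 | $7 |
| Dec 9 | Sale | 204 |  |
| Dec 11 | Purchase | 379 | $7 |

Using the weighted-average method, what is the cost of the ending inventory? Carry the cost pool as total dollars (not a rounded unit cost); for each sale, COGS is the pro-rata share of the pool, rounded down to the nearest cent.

Ending inventory = $4,352.45

After Dec 3: 98 on hand, pool $882.00 (≈ $9.0000 each)
After Dec 8: 432 on hand, pool $3,220.00 (≈ $7.4537 each)
Dec 9, sell 204: 204/432 × $3,220.00 → $1,520.55
After Dec 11: 607 on hand, pool $4,352.45 (≈ $7.1704 each)
Ending inventory (cost pool remaining) = $4,352.45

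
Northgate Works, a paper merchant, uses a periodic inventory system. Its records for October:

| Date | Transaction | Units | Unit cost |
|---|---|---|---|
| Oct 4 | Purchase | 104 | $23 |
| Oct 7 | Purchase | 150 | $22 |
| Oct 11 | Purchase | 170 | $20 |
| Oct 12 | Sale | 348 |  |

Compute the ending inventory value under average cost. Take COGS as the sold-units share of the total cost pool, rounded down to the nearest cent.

Oct 12, sell 348: 348/424 × $9,092.00 → $7,462.30
Ending inventory (cost pool remaining) = $1,629.70

Ending inventory = $1,629.70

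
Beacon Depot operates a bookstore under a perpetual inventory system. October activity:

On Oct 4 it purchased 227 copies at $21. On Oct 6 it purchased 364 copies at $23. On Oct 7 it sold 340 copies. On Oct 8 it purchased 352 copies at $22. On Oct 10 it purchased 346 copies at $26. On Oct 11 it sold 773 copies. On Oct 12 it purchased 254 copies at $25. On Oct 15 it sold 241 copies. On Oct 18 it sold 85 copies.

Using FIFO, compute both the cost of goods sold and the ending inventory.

COGS = $33,629; ending inventory = $2,600

Oct 7, 340 sold [FIFO — oldest first]: 227 @ $21 + 113 @ $23 = $7,366
Oct 11, 773 sold [FIFO — oldest first]: 251 @ $23 + 352 @ $22 + 170 @ $26 = $17,937
Oct 15, 241 sold [FIFO — oldest first]: 176 @ $26 + 65 @ $25 = $6,201
Oct 18, 85 sold [FIFO — oldest first]: 85 @ $25 = $2,125
Total COGS = $7,366 + $17,937 + $6,201 + $2,125 = $33,629
Ending inventory: 104 @ $25 = $2,600
Check: goods available $36,229 = COGS $33,629 + ending $2,600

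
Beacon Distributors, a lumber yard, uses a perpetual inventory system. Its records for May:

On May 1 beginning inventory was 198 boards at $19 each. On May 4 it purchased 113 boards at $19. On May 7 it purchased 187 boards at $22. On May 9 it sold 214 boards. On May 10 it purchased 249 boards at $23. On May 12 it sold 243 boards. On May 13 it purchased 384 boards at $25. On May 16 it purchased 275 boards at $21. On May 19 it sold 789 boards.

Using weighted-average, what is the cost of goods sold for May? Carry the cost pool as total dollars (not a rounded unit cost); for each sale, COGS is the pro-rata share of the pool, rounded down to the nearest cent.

After May 1: 198 on hand, pool $3,762.00 (≈ $19.0000 each)
After May 4: 311 on hand, pool $5,909.00 (≈ $19.0000 each)
After May 7: 498 on hand, pool $10,023.00 (≈ $20.1265 each)
May 9, sell 214: 214/498 × $10,023.00 → $4,307.07
After May 10: 533 on hand, pool $11,442.93 (≈ $21.4689 each)
May 12, sell 243: 243/533 × $11,442.93 → $5,216.94
After May 13: 674 on hand, pool $15,825.99 (≈ $23.4807 each)
After May 16: 949 on hand, pool $21,600.99 (≈ $22.7618 each)
May 19, sell 789: 789/949 × $21,600.99 → $17,959.09
Total COGS = $4,307.07 + $5,216.94 + $17,959.09 = $27,483.10
Ending inventory (cost pool remaining) = $3,641.90

COGS = $27,483.10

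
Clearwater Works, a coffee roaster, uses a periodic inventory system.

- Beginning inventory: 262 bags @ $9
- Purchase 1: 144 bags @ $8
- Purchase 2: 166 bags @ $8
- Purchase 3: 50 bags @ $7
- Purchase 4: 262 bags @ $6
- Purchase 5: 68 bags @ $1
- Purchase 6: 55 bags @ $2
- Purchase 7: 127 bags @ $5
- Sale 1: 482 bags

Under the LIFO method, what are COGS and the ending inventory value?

Sale 1 (482) [LIFO — newest first]: 127 @ $5 + 55 @ $2 + 68 @ $1 + 232 @ $6 = $2,205
Ending inventory: 262 @ $9 + 144 @ $8 + 166 @ $8 + 50 @ $7 + 30 @ $6 = $5,368

COGS = $2,205; ending inventory = $5,368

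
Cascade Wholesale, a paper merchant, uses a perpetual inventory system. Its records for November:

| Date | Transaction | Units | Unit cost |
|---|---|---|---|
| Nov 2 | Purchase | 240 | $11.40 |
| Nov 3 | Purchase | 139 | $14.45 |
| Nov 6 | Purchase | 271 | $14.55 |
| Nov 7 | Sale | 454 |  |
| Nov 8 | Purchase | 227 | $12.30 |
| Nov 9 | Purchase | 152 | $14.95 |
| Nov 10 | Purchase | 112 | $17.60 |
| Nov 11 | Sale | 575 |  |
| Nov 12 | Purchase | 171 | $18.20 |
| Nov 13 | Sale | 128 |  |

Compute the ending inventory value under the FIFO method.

Nov 7, 454 sold [FIFO — oldest first]: 240 @ $11.40 + 139 @ $14.45 + 75 @ $14.55 = $5,835.80
Nov 11, 575 sold [FIFO — oldest first]: 196 @ $14.55 + 227 @ $12.30 + 152 @ $14.95 = $7,916.30
Nov 13, 128 sold [FIFO — oldest first]: 112 @ $17.60 + 16 @ $18.20 = $2,262.40
Total COGS = $5,835.80 + $7,916.30 + $2,262.40 = $16,014.50
Ending inventory: 155 @ $18.20 = $2,821.00

Ending inventory = $2,821.00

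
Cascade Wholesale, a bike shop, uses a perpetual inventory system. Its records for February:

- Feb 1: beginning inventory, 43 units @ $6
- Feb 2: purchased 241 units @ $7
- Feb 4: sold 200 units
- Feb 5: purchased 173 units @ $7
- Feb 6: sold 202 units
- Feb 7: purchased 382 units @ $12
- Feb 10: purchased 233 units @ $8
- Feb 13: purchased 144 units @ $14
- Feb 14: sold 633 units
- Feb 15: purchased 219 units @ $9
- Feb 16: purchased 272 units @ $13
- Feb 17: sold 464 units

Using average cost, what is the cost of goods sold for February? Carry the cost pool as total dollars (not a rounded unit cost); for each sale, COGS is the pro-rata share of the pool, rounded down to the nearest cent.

After Feb 1: 43 on hand, pool $258.00 (≈ $6.0000 each)
After Feb 2: 284 on hand, pool $1,945.00 (≈ $6.8486 each)
Feb 4, sell 200: 200/284 × $1,945.00 → $1,369.71
After Feb 5: 257 on hand, pool $1,786.29 (≈ $6.9505 each)
Feb 6, sell 202: 202/257 × $1,786.29 → $1,404.01
After Feb 7: 437 on hand, pool $4,966.28 (≈ $11.3645 each)
After Feb 10: 670 on hand, pool $6,830.28 (≈ $10.1944 each)
After Feb 13: 814 on hand, pool $8,846.28 (≈ $10.8677 each)
Feb 14, sell 633: 633/814 × $8,846.28 → $6,879.23
After Feb 15: 400 on hand, pool $3,938.05 (≈ $9.8451 each)
After Feb 16: 672 on hand, pool $7,474.05 (≈ $11.1221 each)
Feb 17, sell 464: 464/672 × $7,474.05 → $5,160.65
Total COGS = $1,369.71 + $1,404.01 + $6,879.23 + $5,160.65 = $14,813.60
Ending inventory (cost pool remaining) = $2,313.40
Check: goods available $17,127.00 = COGS $14,813.60 + ending $2,313.40

COGS = $14,813.60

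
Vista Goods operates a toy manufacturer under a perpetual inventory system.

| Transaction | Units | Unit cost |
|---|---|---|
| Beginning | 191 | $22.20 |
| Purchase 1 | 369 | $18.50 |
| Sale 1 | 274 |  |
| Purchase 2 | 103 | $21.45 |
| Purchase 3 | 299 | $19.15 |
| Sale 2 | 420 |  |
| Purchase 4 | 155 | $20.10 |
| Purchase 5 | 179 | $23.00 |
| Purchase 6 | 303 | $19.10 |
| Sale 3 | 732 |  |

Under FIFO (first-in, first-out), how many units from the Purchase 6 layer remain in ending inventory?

Sale 1 (274) [FIFO — oldest first]: 191 @ $22.20 + 83 @ $18.50 = $5,775.70
Sale 2 (420) [FIFO — oldest first]: 286 @ $18.50 + 103 @ $21.45 + 31 @ $19.15 = $8,094.00
Sale 3 (732) [FIFO — oldest first]: 268 @ $19.15 + 155 @ $20.10 + 179 @ $23.00 + 130 @ $19.10 = $14,847.70
Total COGS = $5,775.70 + $8,094.00 + $14,847.70 = $28,717.40
Ending inventory: 173 @ $19.10 = $3,304.30

173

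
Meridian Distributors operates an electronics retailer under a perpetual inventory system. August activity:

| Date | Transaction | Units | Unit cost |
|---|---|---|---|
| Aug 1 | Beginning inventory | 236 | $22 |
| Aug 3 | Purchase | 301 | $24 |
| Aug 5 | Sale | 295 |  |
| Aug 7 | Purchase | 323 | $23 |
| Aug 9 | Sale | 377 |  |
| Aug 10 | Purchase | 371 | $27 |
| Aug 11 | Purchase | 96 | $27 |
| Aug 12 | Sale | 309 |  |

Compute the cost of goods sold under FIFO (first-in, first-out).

COGS = $23,112

Aug 5, 295 sold [FIFO — oldest first]: 236 @ $22 + 59 @ $24 = $6,608
Aug 9, 377 sold [FIFO — oldest first]: 242 @ $24 + 135 @ $23 = $8,913
Aug 12, 309 sold [FIFO — oldest first]: 188 @ $23 + 121 @ $27 = $7,591
Total COGS = $6,608 + $8,913 + $7,591 = $23,112
Ending inventory: 250 @ $27 + 96 @ $27 = $9,342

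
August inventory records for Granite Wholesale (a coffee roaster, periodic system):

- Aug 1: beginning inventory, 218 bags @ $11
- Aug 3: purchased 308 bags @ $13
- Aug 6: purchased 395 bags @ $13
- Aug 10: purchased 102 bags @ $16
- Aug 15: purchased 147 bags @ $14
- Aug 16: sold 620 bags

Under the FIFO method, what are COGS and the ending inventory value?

Aug 16, 620 sold [FIFO — oldest first]: 218 @ $11 + 308 @ $13 + 94 @ $13 = $7,624
Ending inventory: 301 @ $13 + 102 @ $16 + 147 @ $14 = $7,603

COGS = $7,624; ending inventory = $7,603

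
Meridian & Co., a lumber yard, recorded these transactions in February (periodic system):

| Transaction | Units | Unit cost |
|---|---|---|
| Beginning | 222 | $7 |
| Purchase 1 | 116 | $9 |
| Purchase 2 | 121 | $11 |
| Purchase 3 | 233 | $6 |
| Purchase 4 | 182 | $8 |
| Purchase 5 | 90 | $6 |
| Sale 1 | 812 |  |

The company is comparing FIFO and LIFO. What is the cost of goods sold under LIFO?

FIFO COGS: 222 @ $7 + 116 @ $9 + 121 @ $11 + 233 @ $6 + 120 @ $8 = $6,287
LIFO COGS: 90 @ $6 + 182 @ $8 + 233 @ $6 + 121 @ $11 + 116 @ $9 + 70 @ $7 = $6,259

COGS = $6,259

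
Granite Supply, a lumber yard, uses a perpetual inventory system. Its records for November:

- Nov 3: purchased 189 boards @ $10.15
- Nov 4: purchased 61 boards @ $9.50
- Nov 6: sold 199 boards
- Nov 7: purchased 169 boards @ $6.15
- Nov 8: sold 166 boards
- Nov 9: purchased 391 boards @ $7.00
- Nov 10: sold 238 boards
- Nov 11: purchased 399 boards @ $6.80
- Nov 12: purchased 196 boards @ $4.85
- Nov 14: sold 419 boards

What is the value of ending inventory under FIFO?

Nov 6, 199 sold [FIFO — oldest first]: 189 @ $10.15 + 10 @ $9.50 = $2,013.35
Nov 8, 166 sold [FIFO — oldest first]: 51 @ $9.50 + 115 @ $6.15 = $1,191.75
Nov 10, 238 sold [FIFO — oldest first]: 54 @ $6.15 + 184 @ $7.00 = $1,620.10
Nov 14, 419 sold [FIFO — oldest first]: 207 @ $7.00 + 212 @ $6.80 = $2,890.60
Total COGS = $2,013.35 + $1,191.75 + $1,620.10 + $2,890.60 = $7,715.80
Ending inventory: 187 @ $6.80 + 196 @ $4.85 = $2,222.20

Ending inventory = $2,222.20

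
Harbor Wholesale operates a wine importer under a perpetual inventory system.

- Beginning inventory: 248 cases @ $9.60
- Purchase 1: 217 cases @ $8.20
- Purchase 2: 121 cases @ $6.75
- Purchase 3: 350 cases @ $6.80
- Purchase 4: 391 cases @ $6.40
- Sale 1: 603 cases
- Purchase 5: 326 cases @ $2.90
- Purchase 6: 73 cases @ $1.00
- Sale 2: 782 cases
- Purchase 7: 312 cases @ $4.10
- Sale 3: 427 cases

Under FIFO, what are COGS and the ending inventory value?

Sale 1 (603) [FIFO — oldest first]: 248 @ $9.60 + 217 @ $8.20 + 121 @ $6.75 + 17 @ $6.80 = $5,092.55
Sale 2 (782) [FIFO — oldest first]: 333 @ $6.80 + 391 @ $6.40 + 58 @ $2.90 = $4,935.00
Sale 3 (427) [FIFO — oldest first]: 268 @ $2.90 + 73 @ $1.00 + 86 @ $4.10 = $1,202.80
Total COGS = $5,092.55 + $4,935.00 + $1,202.80 = $11,230.35
Ending inventory: 226 @ $4.10 = $926.60

COGS = $11,230.35; ending inventory = $926.60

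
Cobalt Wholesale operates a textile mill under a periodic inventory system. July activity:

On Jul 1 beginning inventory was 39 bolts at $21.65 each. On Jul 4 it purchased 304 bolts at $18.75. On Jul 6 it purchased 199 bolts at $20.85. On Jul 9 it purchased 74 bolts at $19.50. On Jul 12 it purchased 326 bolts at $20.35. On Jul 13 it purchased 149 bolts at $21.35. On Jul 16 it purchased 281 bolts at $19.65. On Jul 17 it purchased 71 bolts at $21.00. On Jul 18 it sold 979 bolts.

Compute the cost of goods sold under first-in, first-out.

Jul 18, 979 sold [FIFO — oldest first]: 39 @ $21.65 + 304 @ $18.75 + 199 @ $20.85 + 74 @ $19.50 + 326 @ $20.35 + 37 @ $21.35 = $19,560.55
Ending inventory: 112 @ $21.35 + 281 @ $19.65 + 71 @ $21.00 = $9,403.85

COGS = $19,560.55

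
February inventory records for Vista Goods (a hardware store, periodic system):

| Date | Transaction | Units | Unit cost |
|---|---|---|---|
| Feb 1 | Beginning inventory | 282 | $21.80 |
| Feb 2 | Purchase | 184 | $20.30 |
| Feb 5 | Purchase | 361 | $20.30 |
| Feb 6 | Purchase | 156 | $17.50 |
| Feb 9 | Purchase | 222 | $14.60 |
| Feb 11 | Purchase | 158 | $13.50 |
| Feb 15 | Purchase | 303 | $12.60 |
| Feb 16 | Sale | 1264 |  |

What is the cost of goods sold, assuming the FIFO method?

Feb 16, 1264 sold [FIFO — oldest first]: 282 @ $21.80 + 184 @ $20.30 + 361 @ $20.30 + 156 @ $17.50 + 222 @ $14.60 + 59 @ $13.50 = $23,978.80
Ending inventory: 99 @ $13.50 + 303 @ $12.60 = $5,154.30

COGS = $23,978.80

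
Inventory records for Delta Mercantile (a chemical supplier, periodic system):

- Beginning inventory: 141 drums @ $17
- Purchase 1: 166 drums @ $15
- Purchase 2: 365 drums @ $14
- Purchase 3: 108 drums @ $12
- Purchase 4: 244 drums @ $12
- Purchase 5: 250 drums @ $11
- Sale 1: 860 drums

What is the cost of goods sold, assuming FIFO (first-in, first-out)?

Sale 1 (860) [FIFO — oldest first]: 141 @ $17 + 166 @ $15 + 365 @ $14 + 108 @ $12 + 80 @ $12 = $12,253
Ending inventory: 164 @ $12 + 250 @ $11 = $4,718

COGS = $12,253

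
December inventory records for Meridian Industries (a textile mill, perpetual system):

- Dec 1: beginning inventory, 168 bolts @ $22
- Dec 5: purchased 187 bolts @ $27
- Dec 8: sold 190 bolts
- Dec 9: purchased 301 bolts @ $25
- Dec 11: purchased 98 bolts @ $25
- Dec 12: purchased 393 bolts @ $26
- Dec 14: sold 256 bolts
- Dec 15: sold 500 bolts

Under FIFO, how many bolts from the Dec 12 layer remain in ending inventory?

201

Dec 8, 190 sold [FIFO — oldest first]: 168 @ $22 + 22 @ $27 = $4,290
Dec 14, 256 sold [FIFO — oldest first]: 165 @ $27 + 91 @ $25 = $6,730
Dec 15, 500 sold [FIFO — oldest first]: 210 @ $25 + 98 @ $25 + 192 @ $26 = $12,692
Total COGS = $4,290 + $6,730 + $12,692 = $23,712
Ending inventory: 201 @ $26 = $5,226
Check: goods available $28,938 = COGS $23,712 + ending $5,226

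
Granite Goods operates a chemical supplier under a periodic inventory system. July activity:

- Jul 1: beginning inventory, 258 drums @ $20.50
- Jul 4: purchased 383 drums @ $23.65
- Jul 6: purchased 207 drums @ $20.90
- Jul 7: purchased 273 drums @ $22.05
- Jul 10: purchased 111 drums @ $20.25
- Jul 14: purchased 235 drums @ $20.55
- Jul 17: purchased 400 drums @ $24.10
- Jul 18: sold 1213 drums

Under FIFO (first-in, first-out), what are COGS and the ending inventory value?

COGS = $26,555.90; ending inventory = $14,854.00

Jul 18, 1213 sold [FIFO — oldest first]: 258 @ $20.50 + 383 @ $23.65 + 207 @ $20.90 + 273 @ $22.05 + 92 @ $20.25 = $26,555.90
Ending inventory: 19 @ $20.25 + 235 @ $20.55 + 400 @ $24.10 = $14,854.00
Check: goods available $41,409.90 = COGS $26,555.90 + ending $14,854.00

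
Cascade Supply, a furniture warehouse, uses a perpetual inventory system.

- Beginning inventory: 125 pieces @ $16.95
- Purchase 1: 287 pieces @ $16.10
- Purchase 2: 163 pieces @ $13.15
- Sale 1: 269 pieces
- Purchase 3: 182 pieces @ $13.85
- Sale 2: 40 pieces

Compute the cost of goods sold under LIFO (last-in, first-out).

Sale 1 (269) [LIFO — newest first]: 163 @ $13.15 + 106 @ $16.10 = $3,850.05
Sale 2 (40) [LIFO — newest first]: 40 @ $13.85 = $554.00
Total COGS = $3,850.05 + $554.00 = $4,404.05
Ending inventory: 125 @ $16.95 + 181 @ $16.10 + 142 @ $13.85 = $6,999.55

COGS = $4,404.05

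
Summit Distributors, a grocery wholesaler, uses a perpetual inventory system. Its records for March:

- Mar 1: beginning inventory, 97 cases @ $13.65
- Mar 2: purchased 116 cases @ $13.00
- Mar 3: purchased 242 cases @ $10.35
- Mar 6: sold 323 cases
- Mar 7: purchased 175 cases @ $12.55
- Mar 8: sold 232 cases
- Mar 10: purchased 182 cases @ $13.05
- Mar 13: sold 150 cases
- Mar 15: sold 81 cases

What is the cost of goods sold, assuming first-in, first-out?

COGS = $9,568.80

Mar 6, 323 sold [FIFO — oldest first]: 97 @ $13.65 + 116 @ $13.00 + 110 @ $10.35 = $3,970.55
Mar 8, 232 sold [FIFO — oldest first]: 132 @ $10.35 + 100 @ $12.55 = $2,621.20
Mar 13, 150 sold [FIFO — oldest first]: 75 @ $12.55 + 75 @ $13.05 = $1,920.00
Mar 15, 81 sold [FIFO — oldest first]: 81 @ $13.05 = $1,057.05
Total COGS = $3,970.55 + $2,621.20 + $1,920.00 + $1,057.05 = $9,568.80
Ending inventory: 26 @ $13.05 = $339.30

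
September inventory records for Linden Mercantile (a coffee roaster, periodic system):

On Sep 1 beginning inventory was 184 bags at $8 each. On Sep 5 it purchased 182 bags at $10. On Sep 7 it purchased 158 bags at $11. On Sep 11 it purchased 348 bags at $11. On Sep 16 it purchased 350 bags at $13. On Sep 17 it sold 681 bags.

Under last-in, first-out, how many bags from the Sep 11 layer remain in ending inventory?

17

Sep 17, 681 sold [LIFO — newest first]: 350 @ $13 + 331 @ $11 = $8,191
Ending inventory: 184 @ $8 + 182 @ $10 + 158 @ $11 + 17 @ $11 = $5,217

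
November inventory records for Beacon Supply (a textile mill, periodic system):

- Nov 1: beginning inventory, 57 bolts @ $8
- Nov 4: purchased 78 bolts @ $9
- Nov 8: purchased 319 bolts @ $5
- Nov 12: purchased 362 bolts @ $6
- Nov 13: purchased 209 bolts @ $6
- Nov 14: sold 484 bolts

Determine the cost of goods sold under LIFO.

COGS = $2,904

Nov 14, 484 sold [LIFO — newest first]: 209 @ $6 + 275 @ $6 = $2,904
Ending inventory: 57 @ $8 + 78 @ $9 + 319 @ $5 + 87 @ $6 = $3,275
Check: goods available $6,179 = COGS $2,904 + ending $3,275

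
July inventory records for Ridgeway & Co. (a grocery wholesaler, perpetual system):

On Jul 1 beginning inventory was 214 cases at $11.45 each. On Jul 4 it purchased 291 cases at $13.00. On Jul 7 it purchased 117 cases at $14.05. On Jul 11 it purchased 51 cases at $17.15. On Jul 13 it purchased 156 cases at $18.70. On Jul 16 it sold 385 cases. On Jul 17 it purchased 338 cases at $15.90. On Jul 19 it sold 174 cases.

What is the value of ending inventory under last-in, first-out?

Jul 16, 385 sold [LIFO — newest first]: 156 @ $18.70 + 51 @ $17.15 + 117 @ $14.05 + 61 @ $13.00 = $6,228.70
Jul 19, 174 sold [LIFO — newest first]: 174 @ $15.90 = $2,766.60
Total COGS = $6,228.70 + $2,766.60 = $8,995.30
Ending inventory: 214 @ $11.45 + 230 @ $13.00 + 164 @ $15.90 = $8,047.90
Check: goods available $17,043.20 = COGS $8,995.30 + ending $8,047.90

Ending inventory = $8,047.90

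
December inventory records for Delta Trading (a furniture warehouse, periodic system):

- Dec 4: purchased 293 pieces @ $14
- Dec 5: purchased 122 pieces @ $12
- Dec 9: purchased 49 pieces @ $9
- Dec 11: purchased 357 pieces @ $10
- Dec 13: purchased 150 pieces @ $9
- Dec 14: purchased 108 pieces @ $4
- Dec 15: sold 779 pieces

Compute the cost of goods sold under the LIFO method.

Dec 15, 779 sold [LIFO — newest first]: 108 @ $4 + 150 @ $9 + 357 @ $10 + 49 @ $9 + 115 @ $12 = $7,173
Ending inventory: 293 @ $14 + 7 @ $12 = $4,186
Check: goods available $11,359 = COGS $7,173 + ending $4,186

COGS = $7,173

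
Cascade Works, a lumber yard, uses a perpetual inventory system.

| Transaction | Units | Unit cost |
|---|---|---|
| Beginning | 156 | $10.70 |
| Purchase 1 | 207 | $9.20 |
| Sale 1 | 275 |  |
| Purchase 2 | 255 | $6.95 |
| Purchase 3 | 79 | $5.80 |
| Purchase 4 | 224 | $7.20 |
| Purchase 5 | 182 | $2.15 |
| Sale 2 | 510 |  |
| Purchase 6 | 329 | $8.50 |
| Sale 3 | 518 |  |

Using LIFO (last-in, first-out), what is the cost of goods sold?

Sale 1 (275) [LIFO — newest first]: 207 @ $9.20 + 68 @ $10.70 = $2,632.00
Sale 2 (510) [LIFO — newest first]: 182 @ $2.15 + 224 @ $7.20 + 79 @ $5.80 + 25 @ $6.95 = $2,636.05
Sale 3 (518) [LIFO — newest first]: 329 @ $8.50 + 189 @ $6.95 = $4,110.05
Total COGS = $2,632.00 + $2,636.05 + $4,110.05 = $9,378.10
Ending inventory: 88 @ $10.70 + 41 @ $6.95 = $1,226.55

COGS = $9,378.10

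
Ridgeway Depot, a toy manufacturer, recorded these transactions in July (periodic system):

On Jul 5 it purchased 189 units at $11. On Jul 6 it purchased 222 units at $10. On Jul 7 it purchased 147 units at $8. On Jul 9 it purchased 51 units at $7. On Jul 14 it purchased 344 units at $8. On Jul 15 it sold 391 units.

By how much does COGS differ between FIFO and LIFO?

FIFO COGS: 189 @ $11 + 202 @ $10 = $4,099
LIFO COGS: 344 @ $8 + 47 @ $7 = $3,081
Difference = |$4,099 − $3,081| = $1,018

$1,018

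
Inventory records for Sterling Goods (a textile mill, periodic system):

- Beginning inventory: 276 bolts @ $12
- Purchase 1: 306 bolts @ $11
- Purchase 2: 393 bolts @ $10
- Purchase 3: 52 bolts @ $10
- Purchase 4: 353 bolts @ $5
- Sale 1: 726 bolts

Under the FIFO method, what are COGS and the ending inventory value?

Sale 1 (726) [FIFO — oldest first]: 276 @ $12 + 306 @ $11 + 144 @ $10 = $8,118
Ending inventory: 249 @ $10 + 52 @ $10 + 353 @ $5 = $4,775
Check: goods available $12,893 = COGS $8,118 + ending $4,775

COGS = $8,118; ending inventory = $4,775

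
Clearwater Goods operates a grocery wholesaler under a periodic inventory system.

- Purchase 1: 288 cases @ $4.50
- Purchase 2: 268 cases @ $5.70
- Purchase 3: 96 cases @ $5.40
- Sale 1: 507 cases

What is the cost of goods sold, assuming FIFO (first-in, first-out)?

COGS = $2,544.30

Sale 1 (507) [FIFO — oldest first]: 288 @ $4.50 + 219 @ $5.70 = $2,544.30
Ending inventory: 49 @ $5.70 + 96 @ $5.40 = $797.70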